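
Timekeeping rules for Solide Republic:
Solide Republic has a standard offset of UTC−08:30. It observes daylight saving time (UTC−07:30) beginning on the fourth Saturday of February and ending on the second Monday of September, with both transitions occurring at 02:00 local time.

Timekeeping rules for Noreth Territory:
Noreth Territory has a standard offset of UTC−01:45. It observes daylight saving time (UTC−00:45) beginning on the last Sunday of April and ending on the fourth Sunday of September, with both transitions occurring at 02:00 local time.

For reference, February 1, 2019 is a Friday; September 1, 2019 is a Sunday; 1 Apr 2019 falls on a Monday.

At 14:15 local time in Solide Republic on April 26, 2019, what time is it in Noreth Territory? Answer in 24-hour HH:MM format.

20:00

1 February 2019 is a Friday, so the first Saturday is February 2 and the fourth is February 23.
1 September 2019 is a Sunday, so the first Monday is September 2 and the second is September 9.
April 26, 2019 lies within the daylight-saving period (23 February – 9 September), so Solide Republic is on daylight time, UTC−07:30.
14:15 Solide Republic + 7h30m = 21:45 UTC.
1 April 2019 is a Monday, so Sundays fall on 7, 14, 21, 28; the last is April 28.
1 September 2019 is a Sunday, so the first Sunday is September 1 and the fourth is September 22.
At the standard offset (UTC−01:45), 21:45 UTC − 1h45m = 20:00 Noreth Territory standard time.
The standard-time date in Noreth Territory, April 26, 2019, is outside the daylight-saving period (28 April – 22 September), so Noreth Territory is on standard time, UTC−01:45.
21:45 UTC − 1h45m = 20:00 Noreth Territory.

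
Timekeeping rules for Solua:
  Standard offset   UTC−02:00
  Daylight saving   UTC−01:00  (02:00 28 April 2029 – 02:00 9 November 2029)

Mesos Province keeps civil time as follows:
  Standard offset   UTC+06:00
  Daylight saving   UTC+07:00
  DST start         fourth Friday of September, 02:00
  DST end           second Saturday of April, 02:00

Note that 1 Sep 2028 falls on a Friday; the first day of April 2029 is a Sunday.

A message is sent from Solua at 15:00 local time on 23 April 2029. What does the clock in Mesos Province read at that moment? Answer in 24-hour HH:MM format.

23:00

Daylight saving runs 28 April – 9 November; 23 April 2029 is outside that window, so Solua is on standard time at UTC−02:00.
15:00 Solua + 2h = 17:00 UTC.
1 September 2028 is a Friday, so the first Friday is September 1 and the fourth is September 22.
1 April 2029 is a Sunday, so the first Saturday is April 7 and the second is April 14.
At the standard offset (UTC+06:00), 17:00 UTC + 6h = 23:00 Mesos Province standard time.
Daylight saving runs 22 September 2028 – 14 April 2029; the standard-time date in Mesos Province, 23 April 2029, is outside that window, so Mesos Province is on standard time at UTC+06:00.
17:00 UTC + 6h = 23:00 Mesos Province.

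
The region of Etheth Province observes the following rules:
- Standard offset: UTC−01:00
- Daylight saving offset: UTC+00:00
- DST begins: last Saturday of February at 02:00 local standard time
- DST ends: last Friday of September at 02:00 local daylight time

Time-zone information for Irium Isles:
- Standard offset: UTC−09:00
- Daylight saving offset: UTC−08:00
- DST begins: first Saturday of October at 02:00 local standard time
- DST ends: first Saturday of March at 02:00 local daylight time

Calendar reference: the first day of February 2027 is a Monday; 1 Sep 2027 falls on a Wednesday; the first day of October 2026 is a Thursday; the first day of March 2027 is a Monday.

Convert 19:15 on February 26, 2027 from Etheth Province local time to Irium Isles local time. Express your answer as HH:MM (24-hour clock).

12:15

1 February 2027 is a Monday, so Saturdays fall on 6, 13, 20, 27; the last is February 27.
1 September 2027 is a Wednesday, so Fridays fall on 3, 10, 17, 24; the last is September 24.
February 26, 2027 does not fall between 27 February and 24 September, so daylight saving is not in effect and Etheth Province is at UTC−01:00.
19:15 Etheth Province + 1h = 20:15 UTC.
1 October 2026 is a Thursday, so the first Saturday is October 3.
1 March 2027 is a Monday, so the first Saturday is March 6.
At the standard offset (UTC−09:00), 20:15 UTC − 9h = 11:15 Irium Isles standard time.
The standard-time date in Irium Isles, February 26, 2027, falls between 3 October 2026 and 6 March 2027, so daylight saving is in effect and Irium Isles is at UTC−08:00.
20:15 UTC − 8h = 12:15 Irium Isles.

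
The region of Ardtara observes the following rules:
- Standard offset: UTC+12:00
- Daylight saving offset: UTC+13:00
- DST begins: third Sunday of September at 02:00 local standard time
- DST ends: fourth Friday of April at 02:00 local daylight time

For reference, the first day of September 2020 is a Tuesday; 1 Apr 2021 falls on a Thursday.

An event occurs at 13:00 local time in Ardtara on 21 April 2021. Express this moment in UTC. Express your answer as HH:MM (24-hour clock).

1 September 2020 is a Tuesday, so the first Sunday is September 6 and the third is September 20.
1 April 2021 is a Thursday, so the first Friday is April 2 and the fourth is April 23.
21 April 2021 falls between 20 September 2020 and 23 April 2021, so daylight saving is in effect and Ardtara is at UTC+13:00.
13:00 local − 13h = 00:00 UTC.

00:00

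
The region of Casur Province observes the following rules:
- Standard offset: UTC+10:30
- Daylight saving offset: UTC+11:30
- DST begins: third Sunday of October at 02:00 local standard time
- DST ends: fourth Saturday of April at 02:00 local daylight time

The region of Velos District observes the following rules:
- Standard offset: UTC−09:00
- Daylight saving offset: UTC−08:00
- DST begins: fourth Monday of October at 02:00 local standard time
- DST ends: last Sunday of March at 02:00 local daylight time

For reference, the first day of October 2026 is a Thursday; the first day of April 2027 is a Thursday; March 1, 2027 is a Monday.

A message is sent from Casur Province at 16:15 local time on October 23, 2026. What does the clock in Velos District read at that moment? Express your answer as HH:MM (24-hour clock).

1 October 2026 is a Thursday, so the first Sunday is October 4 and the third is October 18.
1 April 2027 is a Thursday, so the first Saturday is April 3 and the fourth is April 24.
October 23, 2026 lies within the daylight-saving period (18 October 2026 – 24 April 2027), so Casur Province is on daylight time, UTC+11:30.
16:15 Casur Province − 11h30m = 04:45 UTC.
1 October 2026 is a Thursday, so the first Monday is October 5 and the fourth is October 26.
1 March 2027 is a Monday, so Sundays fall on 7, 14, 21, 28; the last is March 28.
At the standard offset (UTC−09:00), 04:45 UTC − 9h = 19:45 Velos District standard time (rolling into the previous day, 22 October 2026).
The standard-time date in Velos District, October 22, 2026, does not fall between 26 October 2026 and 28 March 2027, so daylight saving is not in effect and Velos District is at UTC−09:00.
04:45 UTC − 9h = 19:45 Velos District (rolling into the previous day, 22 October 2026).

19:45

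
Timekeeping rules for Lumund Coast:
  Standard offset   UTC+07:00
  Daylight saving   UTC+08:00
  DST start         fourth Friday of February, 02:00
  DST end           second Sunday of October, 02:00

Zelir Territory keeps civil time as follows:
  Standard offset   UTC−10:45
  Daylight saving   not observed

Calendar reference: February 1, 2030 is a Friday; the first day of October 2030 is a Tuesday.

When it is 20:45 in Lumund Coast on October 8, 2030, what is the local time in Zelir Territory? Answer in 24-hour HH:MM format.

1 February 2030 is a Friday, so the first Friday is February 1 and the fourth is February 22.
1 October 2030 is a Tuesday, so the first Sunday is October 6 and the second is October 13.
October 8, 2030 falls between 22 February and 13 October, so daylight saving is in effect and Lumund Coast is at UTC+08:00.
20:45 Lumund Coast − 8h = 12:45 UTC.
Zelir Territory stays on UTC−10:45 all year.
12:45 UTC − 10h45m = 02:00 Zelir Territory.

02:00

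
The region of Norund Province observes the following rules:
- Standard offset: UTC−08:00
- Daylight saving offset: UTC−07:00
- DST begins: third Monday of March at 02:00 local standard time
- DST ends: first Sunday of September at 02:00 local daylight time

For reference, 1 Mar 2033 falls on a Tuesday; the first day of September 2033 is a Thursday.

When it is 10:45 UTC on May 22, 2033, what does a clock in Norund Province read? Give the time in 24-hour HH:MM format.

1 March 2033 is a Tuesday, so the first Monday is March 7 and the third is March 21.
1 September 2033 is a Thursday, so the first Sunday is September 4.
At the standard offset (UTC−08:00), 10:45 UTC − 8h = 02:45 Norund Province standard time.
Daylight saving runs 21 March – 4 September; the standard-time date in Norund Province, May 22, 2033, is inside that window, so Norund Province is at UTC−07:00.
10:45 UTC − 7h = 03:45 local.

03:45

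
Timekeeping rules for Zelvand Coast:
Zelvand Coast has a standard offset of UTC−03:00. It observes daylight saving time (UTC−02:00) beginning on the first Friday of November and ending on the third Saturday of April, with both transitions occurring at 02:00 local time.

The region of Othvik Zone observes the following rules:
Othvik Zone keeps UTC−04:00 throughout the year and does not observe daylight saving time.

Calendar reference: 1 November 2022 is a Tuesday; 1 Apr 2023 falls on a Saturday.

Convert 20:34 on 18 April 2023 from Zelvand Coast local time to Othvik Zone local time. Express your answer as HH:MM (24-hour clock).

19:34

1 November 2022 is a Tuesday, so the first Friday is November 4.
1 April 2023 is a Saturday, so the first Saturday is April 1 and the third is April 15.
Daylight saving runs 4 November 2022 – 15 April 2023; 18 April 2023 is outside that window, so Zelvand Coast is on standard time at UTC−03:00.
20:34 Zelvand Coast + 3h = 23:34 UTC.
Othvik Zone stays on UTC−04:00 all year.
23:34 UTC − 4h = 19:34 Othvik Zone.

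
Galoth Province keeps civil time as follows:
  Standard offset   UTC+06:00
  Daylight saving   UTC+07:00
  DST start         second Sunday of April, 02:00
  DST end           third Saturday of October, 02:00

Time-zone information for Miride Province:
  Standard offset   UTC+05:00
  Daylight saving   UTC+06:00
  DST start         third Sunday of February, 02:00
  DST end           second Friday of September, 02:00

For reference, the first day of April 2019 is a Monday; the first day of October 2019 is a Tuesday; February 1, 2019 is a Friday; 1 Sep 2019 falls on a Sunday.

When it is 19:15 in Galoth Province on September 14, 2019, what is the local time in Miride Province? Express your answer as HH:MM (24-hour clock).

1 April 2019 is a Monday, so the first Sunday is April 7 and the second is April 14.
1 October 2019 is a Tuesday, so the first Saturday is October 5 and the third is October 19.
September 14, 2019 falls between 14 April and 19 October, so daylight saving is in effect and Galoth Province is at UTC+07:00.
19:15 Galoth Province − 7h = 12:15 UTC.
1 February 2019 is a Friday, so the first Sunday is February 3 and the third is February 17.
1 September 2019 is a Sunday, so the first Friday is September 6 and the second is September 13.
At the standard offset (UTC+05:00), 12:15 UTC + 5h = 17:15 Miride Province standard time.
The standard-time date in Miride Province, September 14, 2019, is outside the daylight-saving period (17 February – 13 September), so Miride Province is on standard time, UTC+05:00.
12:15 UTC + 5h = 17:15 Miride Province.

17:15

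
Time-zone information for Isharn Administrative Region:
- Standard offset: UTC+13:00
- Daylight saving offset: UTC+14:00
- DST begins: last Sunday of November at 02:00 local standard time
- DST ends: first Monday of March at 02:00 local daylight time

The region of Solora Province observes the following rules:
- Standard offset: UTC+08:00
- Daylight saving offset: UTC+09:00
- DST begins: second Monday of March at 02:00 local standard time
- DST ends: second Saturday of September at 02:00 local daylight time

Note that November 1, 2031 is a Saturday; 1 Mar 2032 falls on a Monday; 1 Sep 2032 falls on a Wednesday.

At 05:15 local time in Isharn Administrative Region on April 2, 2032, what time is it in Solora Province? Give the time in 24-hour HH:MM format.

01:15

1 November 2031 is a Saturday, so Sundays fall on 2, 9, 16, 23, 30; the last is November 30.
1 March 2032 is a Monday, so the first Monday is March 1.
April 2, 2032 is outside the daylight-saving period (30 November 2031 – 1 March 2032), so Isharn Administrative Region is on standard time, UTC+13:00.
05:15 Isharn Administrative Region − 13h = 16:15 UTC (rolling into the previous day, 1 April 2032).
1 March 2032 is a Monday, so the first Monday is March 1 and the second is March 8.
1 September 2032 is a Wednesday, so the first Saturday is September 4 and the second is September 11.
At the standard offset (UTC+08:00), 16:15 UTC + 8h = 00:15 Solora Province standard time (rolling into the next day, 2 April 2032).
The standard-time date in Solora Province, April 2, 2032, lies within the daylight-saving period (8 March – 11 September), so Solora Province is on daylight time, UTC+09:00.
16:15 UTC + 9h = 01:15 Solora Province (rolling into the next day, 2 April 2032).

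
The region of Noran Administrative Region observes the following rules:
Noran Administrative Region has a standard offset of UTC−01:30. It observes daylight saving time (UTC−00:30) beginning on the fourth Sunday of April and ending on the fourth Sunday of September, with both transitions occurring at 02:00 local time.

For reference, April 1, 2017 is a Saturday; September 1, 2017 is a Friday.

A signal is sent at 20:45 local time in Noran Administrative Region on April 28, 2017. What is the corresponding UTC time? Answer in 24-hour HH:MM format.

1 April 2017 is a Saturday, so the first Sunday is April 2 and the fourth is April 23.
1 September 2017 is a Friday, so the first Sunday is September 3 and the fourth is September 24.
April 28, 2017 falls between 23 April and 24 September, so daylight saving is in effect and Noran Administrative Region is at UTC−00:30.
20:45 local + 0h30m = 21:15 UTC.

21:15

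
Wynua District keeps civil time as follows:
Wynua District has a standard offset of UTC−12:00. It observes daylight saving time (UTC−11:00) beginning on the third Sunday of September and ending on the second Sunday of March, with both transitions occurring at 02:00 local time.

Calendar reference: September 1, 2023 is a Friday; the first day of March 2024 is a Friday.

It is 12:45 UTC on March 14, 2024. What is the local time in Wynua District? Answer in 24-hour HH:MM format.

1 September 2023 is a Friday, so the first Sunday is September 3 and the third is September 17.
1 March 2024 is a Friday, so the first Sunday is March 3 and the second is March 10.
At the standard offset (UTC−12:00), 12:45 UTC − 12h = 00:45 Wynua District standard time.
Daylight saving runs 17 September 2023 – 10 March 2024; the standard-time date in Wynua District, March 14, 2024, is outside that window, so Wynua District is on standard time at UTC−12:00.
12:45 UTC − 12h = 00:45 local.

00:45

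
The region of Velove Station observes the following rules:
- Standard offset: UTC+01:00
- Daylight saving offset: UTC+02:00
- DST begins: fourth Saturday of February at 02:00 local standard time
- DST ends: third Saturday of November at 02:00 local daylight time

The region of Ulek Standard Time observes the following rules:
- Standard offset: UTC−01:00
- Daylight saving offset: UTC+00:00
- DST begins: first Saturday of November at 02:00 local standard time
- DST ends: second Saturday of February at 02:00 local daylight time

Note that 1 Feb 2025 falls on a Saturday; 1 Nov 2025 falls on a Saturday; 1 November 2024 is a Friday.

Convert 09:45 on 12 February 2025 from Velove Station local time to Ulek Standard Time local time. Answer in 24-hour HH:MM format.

1 February 2025 is a Saturday, so the first Saturday is February 1 and the fourth is February 22.
1 November 2025 is a Saturday, so the first Saturday is November 1 and the third is November 15.
12 February 2025 is outside the daylight-saving period (22 February – 15 November), so Velove Station is on standard time, UTC+01:00.
09:45 Velove Station − 1h = 08:45 UTC.
1 November 2024 is a Friday, so the first Saturday is November 2.
1 February 2025 is a Saturday, so the first Saturday is February 1 and the second is February 8.
At the standard offset (UTC−01:00), 08:45 UTC − 1h = 07:45 Ulek Standard Time standard time.
The standard-time date in Ulek Standard Time, 12 February 2025, does not fall between 2 November 2024 and 8 February 2025, so daylight saving is not in effect and Ulek Standard Time is at UTC−01:00.
08:45 UTC − 1h = 07:45 Ulek Standard Time.

07:45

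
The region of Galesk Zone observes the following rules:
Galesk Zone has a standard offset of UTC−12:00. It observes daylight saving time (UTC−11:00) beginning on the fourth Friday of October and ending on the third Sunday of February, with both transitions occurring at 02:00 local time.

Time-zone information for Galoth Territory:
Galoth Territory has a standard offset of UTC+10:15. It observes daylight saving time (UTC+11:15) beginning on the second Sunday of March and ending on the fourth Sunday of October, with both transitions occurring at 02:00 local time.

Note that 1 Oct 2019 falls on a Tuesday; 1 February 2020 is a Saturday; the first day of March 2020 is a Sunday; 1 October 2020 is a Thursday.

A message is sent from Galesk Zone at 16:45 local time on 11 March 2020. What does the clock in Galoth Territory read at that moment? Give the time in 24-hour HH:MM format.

16:00

1 October 2019 is a Tuesday, so the first Friday is October 4 and the fourth is October 25.
1 February 2020 is a Saturday, so the first Sunday is February 2 and the third is February 16.
Daylight saving runs 25 October 2019 – 16 February 2020; 11 March 2020 is outside that window, so Galesk Zone is on standard time at UTC−12:00.
16:45 Galesk Zone + 12h = 04:45 UTC (rolling into the next day, 12 March 2020).
1 March 2020 is a Sunday, so the first Sunday is March 1 and the second is March 8.
1 October 2020 is a Thursday, so the first Sunday is October 4 and the fourth is October 25.
At the standard offset (UTC+10:15), 04:45 UTC + 10h15m = 15:00 Galoth Territory standard time.
The standard-time date in Galoth Territory, 12 March 2020, falls between 8 March and 25 October, so daylight saving is in effect and Galoth Territory is at UTC+11:15.
04:45 UTC + 11h15m = 16:00 Galoth Territory.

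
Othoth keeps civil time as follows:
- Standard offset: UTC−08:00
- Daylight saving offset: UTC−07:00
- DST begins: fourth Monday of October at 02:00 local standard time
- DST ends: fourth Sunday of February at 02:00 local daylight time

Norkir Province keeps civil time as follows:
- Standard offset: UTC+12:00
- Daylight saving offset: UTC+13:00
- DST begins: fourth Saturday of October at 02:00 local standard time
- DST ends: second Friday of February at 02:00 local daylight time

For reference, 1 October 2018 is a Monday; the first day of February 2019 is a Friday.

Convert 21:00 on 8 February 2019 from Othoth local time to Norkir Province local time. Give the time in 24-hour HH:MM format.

1 October 2018 is a Monday, so the first Monday is October 1 and the fourth is October 22.
1 February 2019 is a Friday, so the first Sunday is February 3 and the fourth is February 24.
8 February 2019 falls between 22 October 2018 and 24 February 2019, so daylight saving is in effect and Othoth is at UTC−07:00.
21:00 Othoth + 7h = 04:00 UTC (rolling into the next day, 9 February 2019).
1 October 2018 is a Monday, so the first Saturday is October 6 and the fourth is October 27.
1 February 2019 is a Friday, so the first Friday is February 1 and the second is February 8.
At the standard offset (UTC+12:00), 04:00 UTC + 12h = 16:00 Norkir Province standard time.
The standard-time date in Norkir Province, 9 February 2019, is outside the daylight-saving period (27 October 2018 – 8 February 2019), so Norkir Province is on standard time, UTC+12:00.
04:00 UTC + 12h = 16:00 Norkir Province.

16:00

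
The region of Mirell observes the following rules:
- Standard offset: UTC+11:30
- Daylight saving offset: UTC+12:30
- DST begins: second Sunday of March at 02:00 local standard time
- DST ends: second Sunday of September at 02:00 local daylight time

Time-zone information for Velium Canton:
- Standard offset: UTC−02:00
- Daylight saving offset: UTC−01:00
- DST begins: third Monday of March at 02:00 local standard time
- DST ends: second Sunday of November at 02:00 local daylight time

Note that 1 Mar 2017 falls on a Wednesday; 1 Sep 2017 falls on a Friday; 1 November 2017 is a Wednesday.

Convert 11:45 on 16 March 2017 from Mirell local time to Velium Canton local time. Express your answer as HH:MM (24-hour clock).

21:15

1 March 2017 is a Wednesday, so the first Sunday is March 5 and the second is March 12.
1 September 2017 is a Friday, so the first Sunday is September 3 and the second is September 10.
16 March 2017 lies within the daylight-saving period (12 March – 10 September), so Mirell is on daylight time, UTC+12:30.
11:45 Mirell − 12h30m = 23:15 UTC (rolling into the previous day, 15 March 2017).
1 March 2017 is a Wednesday, so the first Monday is March 6 and the third is March 20.
1 November 2017 is a Wednesday, so the first Sunday is November 5 and the second is November 12.
At the standard offset (UTC−02:00), 23:15 UTC − 2h = 21:15 Velium Canton standard time.
The standard-time date in Velium Canton, 15 March 2017, does not fall between 20 March and 12 November, so daylight saving is not in effect and Velium Canton is at UTC−02:00.
23:15 UTC − 2h = 21:15 Velium Canton.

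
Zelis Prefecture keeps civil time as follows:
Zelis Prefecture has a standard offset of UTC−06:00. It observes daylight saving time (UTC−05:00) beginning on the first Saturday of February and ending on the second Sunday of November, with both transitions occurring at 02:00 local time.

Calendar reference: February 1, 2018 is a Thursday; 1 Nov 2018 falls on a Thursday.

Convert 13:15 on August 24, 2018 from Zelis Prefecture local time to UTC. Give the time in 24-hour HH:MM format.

18:15

1 February 2018 is a Thursday, so the first Saturday is February 3.
1 November 2018 is a Thursday, so the first Sunday is November 4 and the second is November 11.
Daylight saving runs 3 February – 11 November; August 24, 2018 is inside that window, so Zelis Prefecture is at UTC−05:00.
13:15 local + 5h = 18:15 UTC.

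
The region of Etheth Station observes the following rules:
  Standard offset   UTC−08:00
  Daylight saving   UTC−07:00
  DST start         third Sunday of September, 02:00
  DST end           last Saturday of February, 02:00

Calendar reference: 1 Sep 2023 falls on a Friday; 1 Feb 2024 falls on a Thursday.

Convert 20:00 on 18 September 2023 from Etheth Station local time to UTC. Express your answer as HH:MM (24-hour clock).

03:00

1 September 2023 is a Friday, so the first Sunday is September 3 and the third is September 17.
1 February 2024 is a Thursday, so Saturdays fall on 3, 10, 17, 24; the last is February 24.
18 September 2023 lies within the daylight-saving period (17 September 2023 – 24 February 2024), so Etheth Station is on daylight time, UTC−07:00.
20:00 local + 7h = 03:00 UTC (rolling into the next day, 19 September 2023).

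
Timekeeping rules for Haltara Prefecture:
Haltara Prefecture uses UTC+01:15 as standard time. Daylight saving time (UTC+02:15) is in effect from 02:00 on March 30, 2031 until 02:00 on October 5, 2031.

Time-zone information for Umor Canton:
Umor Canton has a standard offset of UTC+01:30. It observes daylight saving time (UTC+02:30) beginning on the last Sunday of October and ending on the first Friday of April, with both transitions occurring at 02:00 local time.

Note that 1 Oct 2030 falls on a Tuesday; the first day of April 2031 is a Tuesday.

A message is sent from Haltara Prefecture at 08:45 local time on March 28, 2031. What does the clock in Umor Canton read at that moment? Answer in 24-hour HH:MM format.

March 28, 2031 is outside the daylight-saving period (30 March – 5 October), so Haltara Prefecture is on standard time, UTC+01:15.
08:45 Haltara Prefecture − 1h15m = 07:30 UTC.
1 October 2030 is a Tuesday, so Sundays fall on 6, 13, 20, 27; the last is October 27.
1 April 2031 is a Tuesday, so the first Friday is April 4.
At the standard offset (UTC+01:30), 07:30 UTC + 1h30m = 09:00 Umor Canton standard time.
The standard-time date in Umor Canton, March 28, 2031, falls between 27 October 2030 and 4 April 2031, so daylight saving is in effect and Umor Canton is at UTC+02:30.
07:30 UTC + 2h30m = 10:00 Umor Canton.

10:00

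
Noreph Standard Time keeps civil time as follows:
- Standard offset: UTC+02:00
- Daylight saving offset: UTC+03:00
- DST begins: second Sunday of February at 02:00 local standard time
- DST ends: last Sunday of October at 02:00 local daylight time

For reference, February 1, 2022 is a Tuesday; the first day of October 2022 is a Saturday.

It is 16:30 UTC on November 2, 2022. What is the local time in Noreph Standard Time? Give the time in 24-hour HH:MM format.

1 February 2022 is a Tuesday, so the first Sunday is February 6 and the second is February 13.
1 October 2022 is a Saturday, so Sundays fall on 2, 9, 16, 23, 30; the last is October 30.
At the standard offset (UTC+02:00), 16:30 UTC + 2h = 18:30 Noreph Standard Time standard time.
Daylight saving runs 13 February – 30 October; the standard-time date in Noreph Standard Time, November 2, 2022, is outside that window, so Noreph Standard Time is on standard time at UTC+02:00.
16:30 UTC + 2h = 18:30 local.

18:30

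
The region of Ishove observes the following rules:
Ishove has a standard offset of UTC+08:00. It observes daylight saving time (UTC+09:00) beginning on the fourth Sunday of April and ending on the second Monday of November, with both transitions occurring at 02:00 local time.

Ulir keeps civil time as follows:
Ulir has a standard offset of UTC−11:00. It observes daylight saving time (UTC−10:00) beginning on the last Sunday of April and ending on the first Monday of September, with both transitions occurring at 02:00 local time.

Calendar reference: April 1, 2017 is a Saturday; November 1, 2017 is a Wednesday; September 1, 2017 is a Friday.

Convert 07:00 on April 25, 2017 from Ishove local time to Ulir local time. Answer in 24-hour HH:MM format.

1 April 2017 is a Saturday, so the first Sunday is April 2 and the fourth is April 23.
1 November 2017 is a Wednesday, so the first Monday is November 6 and the second is November 13.
April 25, 2017 lies within the daylight-saving period (23 April – 13 November), so Ishove is on daylight time, UTC+09:00.
07:00 Ishove − 9h = 22:00 UTC (rolling into the previous day, 24 April 2017).
1 April 2017 is a Saturday, so Sundays fall on 2, 9, 16, 23, 30; the last is April 30.
1 September 2017 is a Friday, so the first Monday is September 4.
At the standard offset (UTC−11:00), 22:00 UTC − 11h = 11:00 Ulir standard time.
Daylight saving runs 30 April – 4 September; the standard-time date in Ulir, April 24, 2017, is outside that window, so Ulir is on standard time at UTC−11:00.
22:00 UTC − 11h = 11:00 Ulir.

11:00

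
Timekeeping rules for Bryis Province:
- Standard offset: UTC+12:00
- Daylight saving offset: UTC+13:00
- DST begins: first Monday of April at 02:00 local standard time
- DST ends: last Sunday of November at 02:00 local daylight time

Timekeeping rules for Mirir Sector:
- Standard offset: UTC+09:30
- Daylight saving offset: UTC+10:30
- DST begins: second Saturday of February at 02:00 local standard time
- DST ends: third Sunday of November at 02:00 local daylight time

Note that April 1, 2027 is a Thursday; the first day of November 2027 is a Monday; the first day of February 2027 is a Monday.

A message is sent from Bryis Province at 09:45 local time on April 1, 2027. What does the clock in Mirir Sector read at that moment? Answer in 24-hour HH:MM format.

08:15

1 April 2027 is a Thursday, so the first Monday is April 5.
1 November 2027 is a Monday, so Sundays fall on 7, 14, 21, 28; the last is November 28.
April 1, 2027 does not fall between 5 April and 28 November, so daylight saving is not in effect and Bryis Province is at UTC+12:00.
09:45 Bryis Province − 12h = 21:45 UTC (rolling into the previous day, 31 March 2027).
1 February 2027 is a Monday, so the first Saturday is February 6 and the second is February 13.
1 November 2027 is a Monday, so the first Sunday is November 7 and the third is November 21.
At the standard offset (UTC+09:30), 21:45 UTC + 9h30m = 07:15 Mirir Sector standard time (rolling into the next day, 1 April 2027).
The standard-time date in Mirir Sector, April 1, 2027, falls between 13 February and 21 November, so daylight saving is in effect and Mirir Sector is at UTC+10:30.
21:45 UTC + 10h30m = 08:15 Mirir Sector (rolling into the next day, 1 April 2027).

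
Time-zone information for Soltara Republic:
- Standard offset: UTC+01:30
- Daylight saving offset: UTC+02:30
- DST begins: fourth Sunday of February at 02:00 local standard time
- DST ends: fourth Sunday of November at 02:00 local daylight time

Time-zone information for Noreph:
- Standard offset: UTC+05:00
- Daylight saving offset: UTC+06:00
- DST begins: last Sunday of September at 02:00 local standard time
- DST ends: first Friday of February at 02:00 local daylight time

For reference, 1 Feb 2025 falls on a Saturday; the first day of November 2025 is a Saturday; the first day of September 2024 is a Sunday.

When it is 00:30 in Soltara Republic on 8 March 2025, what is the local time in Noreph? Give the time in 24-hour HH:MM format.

03:00

1 February 2025 is a Saturday, so the first Sunday is February 2 and the fourth is February 23.
1 November 2025 is a Saturday, so the first Sunday is November 2 and the fourth is November 23.
8 March 2025 lies within the daylight-saving period (23 February – 23 November), so Soltara Republic is on daylight time, UTC+02:30.
00:30 Soltara Republic − 2h30m = 22:00 UTC (rolling into the previous day, 7 March 2025).
1 September 2024 is a Sunday, so Sundays fall on 1, 8, 15, 22, 29; the last is September 29.
1 February 2025 is a Saturday, so the first Friday is February 7.
At the standard offset (UTC+05:00), 22:00 UTC + 5h = 03:00 Noreph standard time (rolling into the next day, 8 March 2025).
Daylight saving runs 29 September 2024 – 7 February 2025; the standard-time date in Noreph, 8 March 2025, is outside that window, so Noreph is on standard time at UTC+05:00.
22:00 UTC + 5h = 03:00 Noreph (rolling into the next day, 8 March 2025).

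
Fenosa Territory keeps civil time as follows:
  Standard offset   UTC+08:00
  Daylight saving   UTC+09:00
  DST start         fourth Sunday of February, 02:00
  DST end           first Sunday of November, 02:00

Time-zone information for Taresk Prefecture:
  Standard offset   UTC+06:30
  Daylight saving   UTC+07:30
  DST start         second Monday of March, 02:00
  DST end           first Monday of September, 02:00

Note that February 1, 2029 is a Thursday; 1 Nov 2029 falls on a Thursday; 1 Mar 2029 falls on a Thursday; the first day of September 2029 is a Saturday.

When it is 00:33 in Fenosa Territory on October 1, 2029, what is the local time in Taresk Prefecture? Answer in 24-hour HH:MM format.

1 February 2029 is a Thursday, so the first Sunday is February 4 and the fourth is February 25.
1 November 2029 is a Thursday, so the first Sunday is November 4.
Daylight saving runs 25 February – 4 November; October 1, 2029 is inside that window, so Fenosa Territory is at UTC+09:00.
00:33 Fenosa Territory − 9h = 15:33 UTC (rolling into the previous day, 30 September 2029).
1 March 2029 is a Thursday, so the first Monday is March 5 and the second is March 12.
1 September 2029 is a Saturday, so the first Monday is September 3.
At the standard offset (UTC+06:30), 15:33 UTC + 6h30m = 22:03 Taresk Prefecture standard time.
The standard-time date in Taresk Prefecture, September 30, 2029, is outside the daylight-saving period (12 March – 3 September), so Taresk Prefecture is on standard time, UTC+06:30.
15:33 UTC + 6h30m = 22:03 Taresk Prefecture.

22:03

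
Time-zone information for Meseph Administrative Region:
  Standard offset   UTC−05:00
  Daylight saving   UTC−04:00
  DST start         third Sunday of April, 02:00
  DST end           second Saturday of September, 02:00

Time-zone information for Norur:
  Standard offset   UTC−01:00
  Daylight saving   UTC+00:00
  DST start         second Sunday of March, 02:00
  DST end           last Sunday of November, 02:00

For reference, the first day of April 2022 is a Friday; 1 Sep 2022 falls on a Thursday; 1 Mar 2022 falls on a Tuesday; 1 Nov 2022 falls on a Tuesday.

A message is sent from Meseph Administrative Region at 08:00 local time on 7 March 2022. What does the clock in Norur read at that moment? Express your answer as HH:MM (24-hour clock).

12:00

1 April 2022 is a Friday, so the first Sunday is April 3 and the third is April 17.
1 September 2022 is a Thursday, so the first Saturday is September 3 and the second is September 10.
Daylight saving runs 17 April – 10 September; 7 March 2022 is outside that window, so Meseph Administrative Region is on standard time at UTC−05:00.
08:00 Meseph Administrative Region + 5h = 13:00 UTC.
1 March 2022 is a Tuesday, so the first Sunday is March 6 and the second is March 13.
1 November 2022 is a Tuesday, so Sundays fall on 6, 13, 20, 27; the last is November 27.
At the standard offset (UTC−01:00), 13:00 UTC − 1h = 12:00 Norur standard time.
Daylight saving runs 13 March – 27 November; the standard-time date in Norur, 7 March 2022, is outside that window, so Norur is on standard time at UTC−01:00.
13:00 UTC − 1h = 12:00 Norur.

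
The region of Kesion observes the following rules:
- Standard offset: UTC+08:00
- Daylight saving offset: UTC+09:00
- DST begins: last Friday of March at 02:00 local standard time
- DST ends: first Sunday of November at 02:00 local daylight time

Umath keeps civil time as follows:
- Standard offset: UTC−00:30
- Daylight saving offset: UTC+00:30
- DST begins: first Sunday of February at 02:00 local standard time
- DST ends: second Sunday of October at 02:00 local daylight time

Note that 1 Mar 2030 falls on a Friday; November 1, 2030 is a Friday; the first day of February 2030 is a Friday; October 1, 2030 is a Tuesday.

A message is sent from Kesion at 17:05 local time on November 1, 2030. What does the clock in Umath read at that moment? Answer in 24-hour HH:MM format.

07:35

1 March 2030 is a Friday, so Fridays fall on 1, 8, 15, 22, 29; the last is March 29.
1 November 2030 is a Friday, so the first Sunday is November 3.
November 1, 2030 lies within the daylight-saving period (29 March – 3 November), so Kesion is on daylight time, UTC+09:00.
17:05 Kesion − 9h = 08:05 UTC.
1 February 2030 is a Friday, so the first Sunday is February 3.
1 October 2030 is a Tuesday, so the first Sunday is October 6 and the second is October 13.
At the standard offset (UTC−00:30), 08:05 UTC − 0h30m = 07:35 Umath standard time.
The standard-time date in Umath, November 1, 2030, does not fall between 3 February and 13 October, so daylight saving is not in effect and Umath is at UTC−00:30.
08:05 UTC − 0h30m = 07:35 Umath.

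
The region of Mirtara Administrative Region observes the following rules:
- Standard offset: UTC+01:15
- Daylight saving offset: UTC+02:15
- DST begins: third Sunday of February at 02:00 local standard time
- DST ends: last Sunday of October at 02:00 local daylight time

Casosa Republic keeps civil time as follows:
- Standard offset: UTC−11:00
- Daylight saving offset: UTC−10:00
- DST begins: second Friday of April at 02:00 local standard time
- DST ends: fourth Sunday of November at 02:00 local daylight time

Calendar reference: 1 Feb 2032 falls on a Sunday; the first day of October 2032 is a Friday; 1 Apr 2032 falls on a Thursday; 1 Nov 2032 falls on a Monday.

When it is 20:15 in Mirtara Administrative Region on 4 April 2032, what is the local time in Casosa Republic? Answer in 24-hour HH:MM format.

1 February 2032 is a Sunday, so the first Sunday is February 1 and the third is February 15.
1 October 2032 is a Friday, so Sundays fall on 3, 10, 17, 24, 31; the last is October 31.
Daylight saving runs 15 February – 31 October; 4 April 2032 is inside that window, so Mirtara Administrative Region is at UTC+02:15.
20:15 Mirtara Administrative Region − 2h15m = 18:00 UTC.
1 April 2032 is a Thursday, so the first Friday is April 2 and the second is April 9.
1 November 2032 is a Monday, so the first Sunday is November 7 and the fourth is November 28.
At the standard offset (UTC−11:00), 18:00 UTC − 11h = 07:00 Casosa Republic standard time.
The standard-time date in Casosa Republic, 4 April 2032, does not fall between 9 April and 28 November, so daylight saving is not in effect and Casosa Republic is at UTC−11:00.
18:00 UTC − 11h = 07:00 Casosa Republic.

07:00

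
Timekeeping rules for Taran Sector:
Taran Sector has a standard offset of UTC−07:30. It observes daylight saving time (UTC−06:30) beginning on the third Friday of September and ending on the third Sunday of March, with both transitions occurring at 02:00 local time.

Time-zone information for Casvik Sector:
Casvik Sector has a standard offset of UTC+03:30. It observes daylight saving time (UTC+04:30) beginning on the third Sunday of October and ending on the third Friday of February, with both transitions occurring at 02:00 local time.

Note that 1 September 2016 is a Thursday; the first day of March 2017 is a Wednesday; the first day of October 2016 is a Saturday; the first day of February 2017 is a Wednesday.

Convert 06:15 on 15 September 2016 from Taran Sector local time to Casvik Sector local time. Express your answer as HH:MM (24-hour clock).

1 September 2016 is a Thursday, so the first Friday is September 2 and the third is September 16.
1 March 2017 is a Wednesday, so the first Sunday is March 5 and the third is March 19.
15 September 2016 does not fall between 16 September 2016 and 19 March 2017, so daylight saving is not in effect and Taran Sector is at UTC−07:30.
06:15 Taran Sector + 7h30m = 13:45 UTC.
1 October 2016 is a Saturday, so the first Sunday is October 2 and the third is October 16.
1 February 2017 is a Wednesday, so the first Friday is February 3 and the third is February 17.
At the standard offset (UTC+03:30), 13:45 UTC + 3h30m = 17:15 Casvik Sector standard time.
The standard-time date in Casvik Sector, 15 September 2016, is outside the daylight-saving period (16 October 2016 – 17 February 2017), so Casvik Sector is on standard time, UTC+03:30.
13:45 UTC + 3h30m = 17:15 Casvik Sector.

17:15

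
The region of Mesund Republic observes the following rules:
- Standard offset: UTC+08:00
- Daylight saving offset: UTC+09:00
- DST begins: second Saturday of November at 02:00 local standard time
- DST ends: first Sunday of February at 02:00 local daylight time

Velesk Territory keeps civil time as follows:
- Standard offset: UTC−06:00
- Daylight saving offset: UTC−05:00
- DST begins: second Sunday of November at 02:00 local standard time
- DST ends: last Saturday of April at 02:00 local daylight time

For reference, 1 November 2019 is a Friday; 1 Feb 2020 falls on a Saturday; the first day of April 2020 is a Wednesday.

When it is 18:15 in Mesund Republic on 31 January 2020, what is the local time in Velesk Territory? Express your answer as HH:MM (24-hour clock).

1 November 2019 is a Friday, so the first Saturday is November 2 and the second is November 9.
1 February 2020 is a Saturday, so the first Sunday is February 2.
31 January 2020 falls between 9 November 2019 and 2 February 2020, so daylight saving is in effect and Mesund Republic is at UTC+09:00.
18:15 Mesund Republic − 9h = 09:15 UTC.
1 November 2019 is a Friday, so the first Sunday is November 3 and the second is November 10.
1 April 2020 is a Wednesday, so Saturdays fall on 4, 11, 18, 25; the last is April 25.
At the standard offset (UTC−06:00), 09:15 UTC − 6h = 03:15 Velesk Territory standard time.
Daylight saving runs 10 November 2019 – 25 April 2020; the standard-time date in Velesk Territory, 31 January 2020, is inside that window, so Velesk Territory is at UTC−05:00.
09:15 UTC − 5h = 04:15 Velesk Territory.

04:15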